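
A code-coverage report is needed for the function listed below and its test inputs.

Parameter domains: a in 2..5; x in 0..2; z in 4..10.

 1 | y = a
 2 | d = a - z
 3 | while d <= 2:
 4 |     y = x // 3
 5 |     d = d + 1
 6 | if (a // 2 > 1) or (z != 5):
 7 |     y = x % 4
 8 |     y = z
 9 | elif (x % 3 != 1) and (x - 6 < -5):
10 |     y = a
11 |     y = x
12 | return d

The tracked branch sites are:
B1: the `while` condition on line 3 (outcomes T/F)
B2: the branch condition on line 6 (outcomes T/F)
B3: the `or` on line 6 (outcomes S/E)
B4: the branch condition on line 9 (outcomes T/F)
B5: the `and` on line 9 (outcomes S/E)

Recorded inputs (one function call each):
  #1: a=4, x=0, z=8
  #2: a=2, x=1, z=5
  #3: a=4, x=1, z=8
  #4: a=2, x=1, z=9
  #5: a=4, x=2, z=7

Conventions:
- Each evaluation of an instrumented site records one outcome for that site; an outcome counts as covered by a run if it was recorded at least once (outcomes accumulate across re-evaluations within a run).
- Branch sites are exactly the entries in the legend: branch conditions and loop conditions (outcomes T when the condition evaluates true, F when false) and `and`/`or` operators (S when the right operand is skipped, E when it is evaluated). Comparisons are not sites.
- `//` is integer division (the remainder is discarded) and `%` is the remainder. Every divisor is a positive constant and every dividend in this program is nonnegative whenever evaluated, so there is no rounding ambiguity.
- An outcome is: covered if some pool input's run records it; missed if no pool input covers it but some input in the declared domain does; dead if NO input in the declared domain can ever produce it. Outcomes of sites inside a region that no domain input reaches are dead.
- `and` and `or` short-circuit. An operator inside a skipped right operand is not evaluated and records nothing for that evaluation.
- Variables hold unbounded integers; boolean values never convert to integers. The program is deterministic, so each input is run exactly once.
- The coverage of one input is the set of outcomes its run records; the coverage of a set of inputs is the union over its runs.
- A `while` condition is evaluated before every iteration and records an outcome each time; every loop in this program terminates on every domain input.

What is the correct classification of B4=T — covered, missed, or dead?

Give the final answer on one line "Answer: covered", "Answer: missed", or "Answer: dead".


no pool input records B4=T
but domain input (a=2, x=0, z=5) does record it -> reachable, so missed
Answer: missed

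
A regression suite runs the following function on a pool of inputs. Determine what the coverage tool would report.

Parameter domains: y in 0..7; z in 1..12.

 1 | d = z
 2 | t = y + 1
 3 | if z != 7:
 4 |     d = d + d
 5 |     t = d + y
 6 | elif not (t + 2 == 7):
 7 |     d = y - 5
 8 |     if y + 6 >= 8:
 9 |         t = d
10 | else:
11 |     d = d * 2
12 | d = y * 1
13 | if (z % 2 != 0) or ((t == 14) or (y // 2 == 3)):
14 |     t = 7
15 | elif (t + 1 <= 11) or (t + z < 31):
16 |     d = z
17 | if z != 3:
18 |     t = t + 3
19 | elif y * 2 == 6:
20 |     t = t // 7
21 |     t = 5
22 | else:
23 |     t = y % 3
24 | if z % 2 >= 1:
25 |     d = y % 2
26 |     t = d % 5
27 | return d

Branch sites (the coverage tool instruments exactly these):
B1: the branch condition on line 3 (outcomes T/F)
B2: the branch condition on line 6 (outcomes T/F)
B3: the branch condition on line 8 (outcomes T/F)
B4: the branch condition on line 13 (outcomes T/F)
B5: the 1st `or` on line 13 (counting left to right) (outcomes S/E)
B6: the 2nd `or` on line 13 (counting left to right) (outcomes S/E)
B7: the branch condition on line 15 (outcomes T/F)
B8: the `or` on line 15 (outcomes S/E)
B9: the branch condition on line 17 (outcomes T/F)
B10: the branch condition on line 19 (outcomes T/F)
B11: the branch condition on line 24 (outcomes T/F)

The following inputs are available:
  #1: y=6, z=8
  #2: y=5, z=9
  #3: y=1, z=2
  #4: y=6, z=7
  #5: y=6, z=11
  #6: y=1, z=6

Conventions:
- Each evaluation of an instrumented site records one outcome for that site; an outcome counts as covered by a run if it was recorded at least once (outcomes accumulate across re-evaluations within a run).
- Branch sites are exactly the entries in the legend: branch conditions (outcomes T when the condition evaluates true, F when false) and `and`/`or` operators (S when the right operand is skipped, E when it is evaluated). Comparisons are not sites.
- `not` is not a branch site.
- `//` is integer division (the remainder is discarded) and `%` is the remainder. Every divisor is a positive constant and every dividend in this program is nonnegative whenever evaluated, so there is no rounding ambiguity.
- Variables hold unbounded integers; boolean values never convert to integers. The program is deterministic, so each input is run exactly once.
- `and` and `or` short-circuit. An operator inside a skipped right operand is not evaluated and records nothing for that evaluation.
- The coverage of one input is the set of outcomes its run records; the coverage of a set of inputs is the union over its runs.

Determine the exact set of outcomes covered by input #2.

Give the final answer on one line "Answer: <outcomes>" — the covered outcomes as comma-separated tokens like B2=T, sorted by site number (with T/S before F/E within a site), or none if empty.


Tracing the run of input #2 (y=5, z=9):
  B1->T, B5->S, B4->T, B9->T, B11->T
collecting distinct outcomes: B1=T, B4=T, B5=S, B9=T, B11=T
Answer: B1=T, B4=T, B5=S, B9=T, B11=T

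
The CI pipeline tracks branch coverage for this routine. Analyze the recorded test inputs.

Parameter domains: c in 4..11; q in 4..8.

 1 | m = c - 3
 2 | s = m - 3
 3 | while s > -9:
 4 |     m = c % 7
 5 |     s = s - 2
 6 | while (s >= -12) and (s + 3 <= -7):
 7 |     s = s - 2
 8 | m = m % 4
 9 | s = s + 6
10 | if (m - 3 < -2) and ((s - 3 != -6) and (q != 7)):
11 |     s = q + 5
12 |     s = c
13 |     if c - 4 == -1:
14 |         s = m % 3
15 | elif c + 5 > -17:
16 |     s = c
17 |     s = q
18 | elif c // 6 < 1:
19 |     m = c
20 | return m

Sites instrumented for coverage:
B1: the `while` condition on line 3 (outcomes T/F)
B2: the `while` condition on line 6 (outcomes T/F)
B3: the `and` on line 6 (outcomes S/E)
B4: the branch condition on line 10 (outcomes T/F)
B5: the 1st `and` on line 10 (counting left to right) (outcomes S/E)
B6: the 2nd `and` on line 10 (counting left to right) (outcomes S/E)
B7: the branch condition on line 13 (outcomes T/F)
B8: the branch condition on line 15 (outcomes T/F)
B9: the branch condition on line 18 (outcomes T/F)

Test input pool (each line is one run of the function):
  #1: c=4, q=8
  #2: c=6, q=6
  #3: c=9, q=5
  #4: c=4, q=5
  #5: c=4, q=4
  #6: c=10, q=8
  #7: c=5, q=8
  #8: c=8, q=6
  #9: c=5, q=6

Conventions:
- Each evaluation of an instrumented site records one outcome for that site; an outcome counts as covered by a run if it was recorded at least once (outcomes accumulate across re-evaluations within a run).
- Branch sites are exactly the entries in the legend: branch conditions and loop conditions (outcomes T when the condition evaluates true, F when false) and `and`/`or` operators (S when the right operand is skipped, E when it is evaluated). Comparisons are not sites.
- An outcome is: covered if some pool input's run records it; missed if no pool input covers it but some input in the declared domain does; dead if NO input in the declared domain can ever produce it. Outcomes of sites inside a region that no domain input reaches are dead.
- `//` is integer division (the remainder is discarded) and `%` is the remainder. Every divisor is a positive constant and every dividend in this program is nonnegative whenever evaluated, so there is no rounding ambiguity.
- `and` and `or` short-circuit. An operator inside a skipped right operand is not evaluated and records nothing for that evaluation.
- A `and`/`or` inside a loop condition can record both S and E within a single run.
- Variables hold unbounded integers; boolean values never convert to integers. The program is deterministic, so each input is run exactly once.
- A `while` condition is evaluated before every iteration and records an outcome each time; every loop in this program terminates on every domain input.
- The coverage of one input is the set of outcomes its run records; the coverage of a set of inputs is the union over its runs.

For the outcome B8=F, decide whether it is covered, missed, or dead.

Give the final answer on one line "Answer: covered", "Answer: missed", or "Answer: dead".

no pool input records B8=F
checking all 40 inputs in the declared domain: B8=F is never recorded -> dead

Answer: dead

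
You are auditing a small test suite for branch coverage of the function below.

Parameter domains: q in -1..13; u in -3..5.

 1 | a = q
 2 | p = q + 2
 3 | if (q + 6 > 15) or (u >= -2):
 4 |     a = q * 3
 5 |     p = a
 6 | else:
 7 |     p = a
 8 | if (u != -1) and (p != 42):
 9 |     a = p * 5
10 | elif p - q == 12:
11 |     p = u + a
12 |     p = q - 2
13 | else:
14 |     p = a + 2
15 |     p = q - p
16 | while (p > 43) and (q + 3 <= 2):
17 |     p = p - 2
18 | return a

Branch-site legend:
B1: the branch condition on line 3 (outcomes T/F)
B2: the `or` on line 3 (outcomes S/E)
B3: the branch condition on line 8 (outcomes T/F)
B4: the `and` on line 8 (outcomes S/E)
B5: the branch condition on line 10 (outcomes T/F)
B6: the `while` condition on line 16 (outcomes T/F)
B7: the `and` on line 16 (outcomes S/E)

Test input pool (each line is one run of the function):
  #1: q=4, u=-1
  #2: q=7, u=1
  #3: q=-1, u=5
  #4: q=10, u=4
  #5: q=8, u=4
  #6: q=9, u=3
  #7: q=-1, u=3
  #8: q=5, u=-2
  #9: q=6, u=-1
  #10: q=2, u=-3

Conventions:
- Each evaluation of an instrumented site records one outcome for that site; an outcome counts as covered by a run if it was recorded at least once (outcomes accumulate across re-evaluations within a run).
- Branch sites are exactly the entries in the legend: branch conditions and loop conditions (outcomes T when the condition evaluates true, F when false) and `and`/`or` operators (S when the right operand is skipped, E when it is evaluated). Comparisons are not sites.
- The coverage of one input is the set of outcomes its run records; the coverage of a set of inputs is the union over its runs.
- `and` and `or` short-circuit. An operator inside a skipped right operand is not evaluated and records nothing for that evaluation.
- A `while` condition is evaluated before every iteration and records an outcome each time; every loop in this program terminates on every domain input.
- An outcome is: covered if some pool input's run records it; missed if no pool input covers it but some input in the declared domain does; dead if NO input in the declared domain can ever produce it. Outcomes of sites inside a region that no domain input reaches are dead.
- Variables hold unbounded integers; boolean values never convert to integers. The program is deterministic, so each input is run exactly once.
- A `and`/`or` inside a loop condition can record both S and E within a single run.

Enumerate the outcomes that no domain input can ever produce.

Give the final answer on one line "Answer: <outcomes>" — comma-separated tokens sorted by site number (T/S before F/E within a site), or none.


exhaustive pass over the 135-input domain:
  B6=T: unreachable across the whole domain -> dead
  B7=E: unreachable across the whole domain -> dead
  reachable outcomes have witnesses, e.g. B1=T (e.g. q=-1, u=-2), B1=F (e.g. q=-1, u=-3), B2=S (e.g. q=10, u=-3), B2=E (e.g. q=-1, u=-3)
Answer: B6=T, B7=E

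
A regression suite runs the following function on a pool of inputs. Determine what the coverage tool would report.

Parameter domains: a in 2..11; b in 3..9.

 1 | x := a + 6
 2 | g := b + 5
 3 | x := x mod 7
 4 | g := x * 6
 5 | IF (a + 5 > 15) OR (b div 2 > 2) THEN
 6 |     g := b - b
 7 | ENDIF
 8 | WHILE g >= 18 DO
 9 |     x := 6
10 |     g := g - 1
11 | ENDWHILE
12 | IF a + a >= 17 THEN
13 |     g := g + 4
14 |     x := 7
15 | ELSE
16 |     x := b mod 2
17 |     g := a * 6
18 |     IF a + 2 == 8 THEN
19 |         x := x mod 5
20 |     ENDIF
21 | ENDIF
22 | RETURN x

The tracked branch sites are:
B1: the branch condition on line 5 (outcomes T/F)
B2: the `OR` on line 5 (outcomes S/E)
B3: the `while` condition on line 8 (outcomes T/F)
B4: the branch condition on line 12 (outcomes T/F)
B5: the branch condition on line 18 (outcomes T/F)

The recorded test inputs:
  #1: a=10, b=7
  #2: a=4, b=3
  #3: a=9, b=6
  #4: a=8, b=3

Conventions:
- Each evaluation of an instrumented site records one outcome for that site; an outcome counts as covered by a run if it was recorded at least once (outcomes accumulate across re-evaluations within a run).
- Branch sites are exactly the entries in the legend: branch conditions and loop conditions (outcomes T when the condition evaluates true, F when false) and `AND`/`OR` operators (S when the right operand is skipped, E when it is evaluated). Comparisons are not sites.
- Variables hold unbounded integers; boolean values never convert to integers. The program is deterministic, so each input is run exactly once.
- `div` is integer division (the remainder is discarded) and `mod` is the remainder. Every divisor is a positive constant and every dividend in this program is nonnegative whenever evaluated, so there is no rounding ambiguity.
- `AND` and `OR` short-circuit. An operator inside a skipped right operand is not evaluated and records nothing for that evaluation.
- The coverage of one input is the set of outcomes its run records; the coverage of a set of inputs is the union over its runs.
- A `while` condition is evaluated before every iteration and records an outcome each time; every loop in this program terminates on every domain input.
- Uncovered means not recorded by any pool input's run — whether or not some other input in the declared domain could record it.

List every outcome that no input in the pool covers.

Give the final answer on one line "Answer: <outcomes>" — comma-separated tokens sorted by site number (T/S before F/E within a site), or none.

test 1 (a=10, b=7) fires B2->E, B1->T, B3->F, B4->T; hits B1=T, B2=E, B3=F, B4=T
test 2 (a=4, b=3) fires B2->E, B1->F, B3->T, B3->F, B4->F, B5->F; hits B1=F, B2=E, B3=T, B3=F, B4=F, B5=F
test 3 (a=9, b=6) fires B2->E, B1->T, B3->F, B4->T; hits B1=T, B2=E, B3=F, B4=T
test 4 (a=8, b=3) fires B2->E, B1->F, B3->F, B4->F, B5->F; hits B1=F, B2=E, B3=F, B4=F, B5=F
union over the pool: B1=T, B1=F, B2=E, B3=T, B3=F, B4=T, B4=F, B5=F
uncovered (2 of 10): B2=S, B5=T

Answer: B2=S, B5=T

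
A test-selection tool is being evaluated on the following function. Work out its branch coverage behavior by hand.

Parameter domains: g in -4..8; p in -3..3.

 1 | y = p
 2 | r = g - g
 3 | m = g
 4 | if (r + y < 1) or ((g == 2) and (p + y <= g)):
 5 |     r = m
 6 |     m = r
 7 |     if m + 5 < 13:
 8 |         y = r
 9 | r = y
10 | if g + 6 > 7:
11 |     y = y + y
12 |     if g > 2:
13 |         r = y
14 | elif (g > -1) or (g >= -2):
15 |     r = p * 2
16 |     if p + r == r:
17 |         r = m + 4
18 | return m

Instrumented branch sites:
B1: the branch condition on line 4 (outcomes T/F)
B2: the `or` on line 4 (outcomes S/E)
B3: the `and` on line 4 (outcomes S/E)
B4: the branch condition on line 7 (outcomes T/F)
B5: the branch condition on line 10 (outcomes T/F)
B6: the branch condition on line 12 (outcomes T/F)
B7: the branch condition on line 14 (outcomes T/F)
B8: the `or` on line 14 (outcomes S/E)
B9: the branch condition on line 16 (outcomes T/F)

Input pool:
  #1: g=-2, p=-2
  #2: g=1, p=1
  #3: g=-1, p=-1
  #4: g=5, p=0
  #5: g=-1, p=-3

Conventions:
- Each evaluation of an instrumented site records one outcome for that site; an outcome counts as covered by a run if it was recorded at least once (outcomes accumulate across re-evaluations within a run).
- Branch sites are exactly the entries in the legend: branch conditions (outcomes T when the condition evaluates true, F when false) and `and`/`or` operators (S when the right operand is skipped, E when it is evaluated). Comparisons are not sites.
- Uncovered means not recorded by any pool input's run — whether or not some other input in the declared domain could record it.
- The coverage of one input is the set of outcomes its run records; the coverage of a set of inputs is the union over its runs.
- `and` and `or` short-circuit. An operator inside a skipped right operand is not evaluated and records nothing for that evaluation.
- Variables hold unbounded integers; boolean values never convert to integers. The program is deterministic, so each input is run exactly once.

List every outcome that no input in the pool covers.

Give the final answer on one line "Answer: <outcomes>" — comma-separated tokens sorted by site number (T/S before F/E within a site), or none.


input #1 (g=-2, p=-2): events B2->S, B1->T, B4->T, B5->F, B8->E, B7->T, B9->F; covers B1=T, B2=S, B4=T, B5=F, B7=T, B8=E, B9=F
input #2 (g=1, p=1): events B2->E, B3->S, B1->F, B5->F, B8->S, B7->T, B9->F; covers B1=F, B2=E, B3=S, B5=F, B7=T, B8=S, B9=F
input #3 (g=-1, p=-1): events B2->S, B1->T, B4->T, B5->F, B8->E, B7->T, B9->F; covers B1=T, B2=S, B4=T, B5=F, B7=T, B8=E, B9=F
input #4 (g=5, p=0): events B2->S, B1->T, B4->T, B5->T, B6->T; covers B1=T, B2=S, B4=T, B5=T, B6=T
input #5 (g=-1, p=-3): events B2->S, B1->T, B4->T, B5->F, B8->E, B7->T, B9->F; covers B1=T, B2=S, B4=T, B5=F, B7=T, B8=E, B9=F
union over the pool: B1=T, B1=F, B2=S, B2=E, B3=S, B4=T, B5=T, B5=F, B6=T, B7=T, B8=S, B8=E, B9=F
uncovered (5 of 18): B3=E, B4=F, B6=F, B7=F, B9=T
Answer: B3=E, B4=F, B6=F, B7=F, B9=T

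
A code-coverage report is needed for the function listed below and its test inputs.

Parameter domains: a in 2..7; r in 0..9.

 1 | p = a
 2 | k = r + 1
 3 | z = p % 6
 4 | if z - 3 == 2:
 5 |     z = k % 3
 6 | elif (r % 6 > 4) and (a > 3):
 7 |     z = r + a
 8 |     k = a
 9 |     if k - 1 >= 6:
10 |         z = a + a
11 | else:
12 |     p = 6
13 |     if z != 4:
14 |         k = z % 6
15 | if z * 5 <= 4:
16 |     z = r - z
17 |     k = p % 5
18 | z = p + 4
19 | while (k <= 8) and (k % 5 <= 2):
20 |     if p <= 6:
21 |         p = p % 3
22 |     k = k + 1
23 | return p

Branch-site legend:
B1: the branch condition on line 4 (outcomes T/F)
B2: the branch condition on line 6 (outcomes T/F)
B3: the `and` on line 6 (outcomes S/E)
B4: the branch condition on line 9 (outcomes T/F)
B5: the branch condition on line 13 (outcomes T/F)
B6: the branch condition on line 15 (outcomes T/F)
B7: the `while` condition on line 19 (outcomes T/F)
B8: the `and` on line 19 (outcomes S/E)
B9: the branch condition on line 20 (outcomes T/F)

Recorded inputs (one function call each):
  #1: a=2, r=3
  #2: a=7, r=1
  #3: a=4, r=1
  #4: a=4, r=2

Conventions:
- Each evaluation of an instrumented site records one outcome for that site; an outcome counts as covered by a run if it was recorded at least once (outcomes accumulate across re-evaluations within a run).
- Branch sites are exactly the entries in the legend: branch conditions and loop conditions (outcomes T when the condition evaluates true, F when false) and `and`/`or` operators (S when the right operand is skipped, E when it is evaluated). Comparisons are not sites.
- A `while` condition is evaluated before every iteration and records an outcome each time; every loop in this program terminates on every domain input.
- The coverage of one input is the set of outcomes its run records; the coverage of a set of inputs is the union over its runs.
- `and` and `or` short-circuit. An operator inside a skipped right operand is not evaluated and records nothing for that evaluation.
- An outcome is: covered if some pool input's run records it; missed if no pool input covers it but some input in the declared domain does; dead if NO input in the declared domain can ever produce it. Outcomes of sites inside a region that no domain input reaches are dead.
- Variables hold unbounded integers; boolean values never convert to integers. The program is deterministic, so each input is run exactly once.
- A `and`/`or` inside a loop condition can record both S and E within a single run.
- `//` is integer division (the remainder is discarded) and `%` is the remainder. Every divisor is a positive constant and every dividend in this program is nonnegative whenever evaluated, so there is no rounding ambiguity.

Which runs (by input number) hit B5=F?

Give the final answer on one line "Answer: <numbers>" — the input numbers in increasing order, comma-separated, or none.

input #1 (a=2, r=3): never hits B5=F
input #2 (a=7, r=1): never hits B5=F
input #3 (a=4, r=1): hits B5=F
input #4 (a=4, r=2): hits B5=F

Answer: 3, 4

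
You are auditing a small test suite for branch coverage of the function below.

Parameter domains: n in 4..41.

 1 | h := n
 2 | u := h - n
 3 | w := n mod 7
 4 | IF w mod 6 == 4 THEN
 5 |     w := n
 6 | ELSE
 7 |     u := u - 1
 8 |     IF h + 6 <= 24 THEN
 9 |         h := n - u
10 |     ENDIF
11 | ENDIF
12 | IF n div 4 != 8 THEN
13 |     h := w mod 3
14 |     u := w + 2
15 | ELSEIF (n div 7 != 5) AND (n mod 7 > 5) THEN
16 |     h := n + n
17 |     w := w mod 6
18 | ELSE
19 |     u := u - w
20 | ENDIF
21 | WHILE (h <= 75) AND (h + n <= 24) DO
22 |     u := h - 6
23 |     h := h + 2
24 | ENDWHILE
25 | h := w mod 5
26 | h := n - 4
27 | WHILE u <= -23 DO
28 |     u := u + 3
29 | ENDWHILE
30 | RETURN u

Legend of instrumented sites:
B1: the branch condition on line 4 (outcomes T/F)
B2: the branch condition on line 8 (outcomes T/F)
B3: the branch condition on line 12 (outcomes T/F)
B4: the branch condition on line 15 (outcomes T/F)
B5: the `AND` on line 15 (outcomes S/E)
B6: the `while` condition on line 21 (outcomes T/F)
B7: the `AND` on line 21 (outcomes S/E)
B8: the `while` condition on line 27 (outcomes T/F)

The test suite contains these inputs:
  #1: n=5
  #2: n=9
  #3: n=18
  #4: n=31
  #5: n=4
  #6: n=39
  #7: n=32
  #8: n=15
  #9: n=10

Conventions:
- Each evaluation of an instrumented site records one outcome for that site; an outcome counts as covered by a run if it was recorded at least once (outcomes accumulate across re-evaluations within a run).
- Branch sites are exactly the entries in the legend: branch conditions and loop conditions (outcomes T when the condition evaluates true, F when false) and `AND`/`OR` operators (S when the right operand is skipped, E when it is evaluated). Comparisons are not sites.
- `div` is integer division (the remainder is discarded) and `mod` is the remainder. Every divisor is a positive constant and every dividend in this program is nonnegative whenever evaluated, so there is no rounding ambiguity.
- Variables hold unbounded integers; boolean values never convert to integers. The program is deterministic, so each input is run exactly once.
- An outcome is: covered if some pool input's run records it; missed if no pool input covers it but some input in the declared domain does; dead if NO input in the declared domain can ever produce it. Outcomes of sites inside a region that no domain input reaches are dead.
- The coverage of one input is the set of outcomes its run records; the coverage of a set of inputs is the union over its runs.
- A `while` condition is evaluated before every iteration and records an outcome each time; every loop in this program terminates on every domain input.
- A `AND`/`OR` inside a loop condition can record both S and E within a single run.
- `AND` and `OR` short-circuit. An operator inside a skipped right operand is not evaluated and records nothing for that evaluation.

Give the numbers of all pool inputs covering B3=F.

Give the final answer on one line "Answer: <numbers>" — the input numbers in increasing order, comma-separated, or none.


input #1 (n=5): does not produce B3=F
input #2 (n=9): does not produce B3=F
input #3 (n=18): does not produce B3=F
input #4 (n=31): does not produce B3=F
input #5 (n=4): does not produce B3=F
input #6 (n=39): does not produce B3=F
input #7 (n=32): produces B3=F
input #8 (n=15): does not produce B3=F
input #9 (n=10): does not produce B3=F
Answer: 7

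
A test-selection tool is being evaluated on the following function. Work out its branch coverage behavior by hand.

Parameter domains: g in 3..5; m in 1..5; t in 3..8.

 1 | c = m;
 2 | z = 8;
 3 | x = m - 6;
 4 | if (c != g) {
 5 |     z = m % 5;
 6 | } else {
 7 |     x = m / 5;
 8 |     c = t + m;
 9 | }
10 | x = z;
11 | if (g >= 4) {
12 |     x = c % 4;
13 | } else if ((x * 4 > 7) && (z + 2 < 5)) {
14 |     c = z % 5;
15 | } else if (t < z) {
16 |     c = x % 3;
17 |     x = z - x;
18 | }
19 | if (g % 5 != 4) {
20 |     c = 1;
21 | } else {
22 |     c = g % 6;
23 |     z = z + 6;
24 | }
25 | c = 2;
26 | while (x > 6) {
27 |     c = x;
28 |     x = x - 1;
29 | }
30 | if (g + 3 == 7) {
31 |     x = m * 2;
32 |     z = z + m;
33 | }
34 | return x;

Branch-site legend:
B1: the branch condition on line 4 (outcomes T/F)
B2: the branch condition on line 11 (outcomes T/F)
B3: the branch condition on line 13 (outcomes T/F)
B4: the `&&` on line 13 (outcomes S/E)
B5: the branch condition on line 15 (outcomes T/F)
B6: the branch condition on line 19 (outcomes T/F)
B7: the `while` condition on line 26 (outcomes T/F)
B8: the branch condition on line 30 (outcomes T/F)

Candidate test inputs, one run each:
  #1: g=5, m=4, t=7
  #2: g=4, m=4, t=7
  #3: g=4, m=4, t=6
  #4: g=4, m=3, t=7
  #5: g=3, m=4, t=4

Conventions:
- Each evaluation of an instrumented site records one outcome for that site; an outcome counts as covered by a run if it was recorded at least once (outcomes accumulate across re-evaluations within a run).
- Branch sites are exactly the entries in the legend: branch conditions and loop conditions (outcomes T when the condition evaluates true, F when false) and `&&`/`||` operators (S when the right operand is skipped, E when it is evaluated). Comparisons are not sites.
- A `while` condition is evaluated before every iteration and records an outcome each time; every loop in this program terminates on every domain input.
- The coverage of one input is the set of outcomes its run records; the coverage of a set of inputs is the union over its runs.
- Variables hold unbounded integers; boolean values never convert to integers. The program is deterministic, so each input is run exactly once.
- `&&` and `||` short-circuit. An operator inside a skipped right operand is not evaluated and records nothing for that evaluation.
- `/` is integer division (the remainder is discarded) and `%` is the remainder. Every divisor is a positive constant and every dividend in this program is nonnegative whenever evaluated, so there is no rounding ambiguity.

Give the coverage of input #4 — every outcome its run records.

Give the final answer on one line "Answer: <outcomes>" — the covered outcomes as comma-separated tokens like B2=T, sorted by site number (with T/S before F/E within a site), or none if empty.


Event log for input #4 (g=4, m=3, t=7):
  B1->T, B2->T, B6->F, B7->F, B8->T
deduplicating events, the covered set is: B1=T, B2=T, B6=F, B7=F, B8=T
Answer: B1=T, B2=T, B6=F, B7=F, B8=T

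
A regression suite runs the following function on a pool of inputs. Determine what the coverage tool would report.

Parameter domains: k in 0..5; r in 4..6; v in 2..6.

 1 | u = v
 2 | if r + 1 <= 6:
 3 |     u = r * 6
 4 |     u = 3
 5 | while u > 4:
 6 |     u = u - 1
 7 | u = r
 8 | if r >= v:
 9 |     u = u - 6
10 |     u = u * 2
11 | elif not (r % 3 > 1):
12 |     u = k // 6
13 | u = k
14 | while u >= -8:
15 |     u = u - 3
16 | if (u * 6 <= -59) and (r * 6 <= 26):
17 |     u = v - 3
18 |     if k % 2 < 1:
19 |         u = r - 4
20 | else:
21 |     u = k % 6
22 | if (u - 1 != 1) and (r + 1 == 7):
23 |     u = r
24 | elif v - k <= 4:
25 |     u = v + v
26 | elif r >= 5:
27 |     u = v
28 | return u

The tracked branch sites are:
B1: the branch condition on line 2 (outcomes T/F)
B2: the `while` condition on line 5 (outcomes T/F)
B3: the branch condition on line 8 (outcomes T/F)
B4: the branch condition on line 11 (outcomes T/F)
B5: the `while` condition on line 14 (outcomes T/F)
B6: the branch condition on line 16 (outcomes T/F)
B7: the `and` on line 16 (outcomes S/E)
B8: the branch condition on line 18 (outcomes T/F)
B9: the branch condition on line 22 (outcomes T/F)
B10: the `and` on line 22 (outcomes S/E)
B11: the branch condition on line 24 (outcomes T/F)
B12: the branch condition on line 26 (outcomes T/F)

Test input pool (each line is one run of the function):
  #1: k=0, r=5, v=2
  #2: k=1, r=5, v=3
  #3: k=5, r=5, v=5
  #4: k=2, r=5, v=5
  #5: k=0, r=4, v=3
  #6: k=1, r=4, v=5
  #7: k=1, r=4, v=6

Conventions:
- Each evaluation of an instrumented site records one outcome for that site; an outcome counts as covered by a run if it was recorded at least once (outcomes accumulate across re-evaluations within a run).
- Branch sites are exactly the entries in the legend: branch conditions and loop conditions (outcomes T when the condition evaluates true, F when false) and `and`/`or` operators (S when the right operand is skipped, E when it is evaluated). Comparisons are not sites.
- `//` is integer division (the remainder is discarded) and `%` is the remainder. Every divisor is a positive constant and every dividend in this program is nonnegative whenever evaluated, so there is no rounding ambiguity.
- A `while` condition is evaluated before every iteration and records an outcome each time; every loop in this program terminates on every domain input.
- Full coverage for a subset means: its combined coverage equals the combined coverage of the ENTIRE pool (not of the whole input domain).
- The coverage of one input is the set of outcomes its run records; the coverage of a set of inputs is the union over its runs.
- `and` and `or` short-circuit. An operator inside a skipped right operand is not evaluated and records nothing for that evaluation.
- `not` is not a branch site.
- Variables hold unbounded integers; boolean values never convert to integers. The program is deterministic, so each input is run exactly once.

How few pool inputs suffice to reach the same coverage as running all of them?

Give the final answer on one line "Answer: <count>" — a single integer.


input #1, k=0, r=5, v=2: events B1->T, B2->F, B3->T, B5->T, B5->T, B5->T, B5->F, B7->S, B6->F, B10->E, B9->F, B11->T; outcomes B1=T, B2=F, B3=T, B5=T, B5=F, B6=F, B7=S, B9=F, B10=E, B11=T
input #2, k=1, r=5, v=3: events B1->T, B2->F, B3->T, B5->T, B5->T, B5->T, B5->T, B5->F, B7->E, B6->F, B10->E, B9->F, B11->T; outcomes B1=T, B2=F, B3=T, B5=T, B5=F, B6=F, B7=E, B9=F, B10=E, B11=T
input #3, k=5, r=5, v=5: events B1->T, B2->F, B3->T, B5->T, B5->T, B5->T, B5->T, B5->T, B5->F, B7->E, B6->F, B10->E, B9->F, B11->T; outcomes B1=T, B2=F, B3=T, B5=T, B5=F, B6=F, B7=E, B9=F, B10=E, B11=T
input #4, k=2, r=5, v=5: events B1->T, B2->F, B3->T, B5->T, B5->T, B5->T, B5->T, B5->F, B7->E, B6->F, B10->S, B9->F, B11->T; outcomes B1=T, B2=F, B3=T, B5=T, B5=F, B6=F, B7=E, B9=F, B10=S, B11=T
input #5, k=0, r=4, v=3: events B1->T, B2->F, B3->T, B5->T, B5->T, B5->T, B5->F, B7->S, B6->F, B10->E, B9->F, B11->T; outcomes B1=T, B2=F, B3=T, B5=T, B5=F, B6=F, B7=S, B9=F, B10=E, B11=T
input #6, k=1, r=4, v=5: events B1->T, B2->F, B3->F, B4->T, B5->T, B5->T, B5->T, B5->T, B5->F, B7->E, B6->T, B8->F, B10->S, B9->F, ...; outcomes B1=T, B2=F, B3=F, B4=T, B5=T, B5=F, B6=T, B7=E, B8=F, B9=F, B10=S, B11=T
input #7, k=1, r=4, v=6: events B1->T, B2->F, B3->F, B4->T, B5->T, B5->T, B5->T, B5->T, B5->F, B7->E, B6->T, B8->F, B10->E, B9->F, ...; outcomes B1=T, B2=F, B3=F, B4=T, B5=T, B5=F, B6=T, B7=E, B8=F, B9=F, B10=E, B11=F, B12=F
union over all inputs: B1=T, B2=F, B3=T, B3=F, B4=T, B5=T, B5=F, B6=T, B6=F, B7=S, B7=E, B8=F, B9=F, B10=S, B10=E, B11=T, B11=F, B12=F (18 outcomes)
size 1 is not enough: best union over all size-1 subsets is 13/18
size 2 is not enough: best union over all size-2 subsets is 17/18
the canonical winner is {1, 4, 7}: size 3, full 18-outcome coverage, earliest index list among size-3 covers
Answer: 3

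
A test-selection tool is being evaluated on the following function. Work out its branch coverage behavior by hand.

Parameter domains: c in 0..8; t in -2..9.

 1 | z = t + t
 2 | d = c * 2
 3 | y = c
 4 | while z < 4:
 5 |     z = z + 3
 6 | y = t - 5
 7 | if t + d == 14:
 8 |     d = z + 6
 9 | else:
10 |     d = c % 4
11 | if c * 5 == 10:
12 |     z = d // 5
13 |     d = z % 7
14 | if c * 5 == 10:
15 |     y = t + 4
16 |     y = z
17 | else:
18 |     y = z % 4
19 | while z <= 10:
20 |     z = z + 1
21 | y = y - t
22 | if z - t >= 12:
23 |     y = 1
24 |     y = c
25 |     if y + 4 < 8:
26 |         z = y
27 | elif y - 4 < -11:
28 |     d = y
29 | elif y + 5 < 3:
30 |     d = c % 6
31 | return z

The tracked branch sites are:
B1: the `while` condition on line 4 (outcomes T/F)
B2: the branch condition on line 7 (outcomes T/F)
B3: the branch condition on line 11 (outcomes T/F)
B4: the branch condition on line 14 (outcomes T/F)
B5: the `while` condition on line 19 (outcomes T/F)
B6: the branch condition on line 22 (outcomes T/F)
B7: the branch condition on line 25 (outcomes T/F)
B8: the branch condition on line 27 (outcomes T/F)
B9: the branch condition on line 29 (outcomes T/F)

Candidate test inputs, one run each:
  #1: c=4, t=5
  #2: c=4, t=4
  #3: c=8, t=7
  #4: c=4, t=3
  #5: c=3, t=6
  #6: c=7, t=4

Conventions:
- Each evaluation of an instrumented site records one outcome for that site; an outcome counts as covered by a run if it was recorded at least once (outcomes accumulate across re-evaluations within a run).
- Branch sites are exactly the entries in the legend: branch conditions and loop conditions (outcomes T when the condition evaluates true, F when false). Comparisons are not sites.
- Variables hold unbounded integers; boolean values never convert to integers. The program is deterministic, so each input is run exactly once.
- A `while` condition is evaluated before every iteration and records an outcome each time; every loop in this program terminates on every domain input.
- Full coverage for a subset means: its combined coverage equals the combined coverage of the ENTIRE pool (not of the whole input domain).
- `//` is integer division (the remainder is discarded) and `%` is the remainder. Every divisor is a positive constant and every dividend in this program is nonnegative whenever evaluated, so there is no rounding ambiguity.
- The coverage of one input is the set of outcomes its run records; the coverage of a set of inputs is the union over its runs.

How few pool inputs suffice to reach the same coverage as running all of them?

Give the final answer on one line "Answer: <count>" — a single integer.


input #1, c=4, t=5: events B1->F, B2->F, B3->F, B4->F, B5->T, B5->F, B6->F, B8->F, B9->T; outcomes B1=F, B2=F, B3=F, B4=F, B5=T, B5=F, B6=F, B8=F, B9=T
input #2, c=4, t=4: events B1->F, B2->F, B3->F, B4->F, B5->T, B5->T, B5->T, B5->F, B6->F, B8->F, B9->T; outcomes B1=F, B2=F, B3=F, B4=F, B5=T, B5=F, B6=F, B8=F, B9=T
input #3, c=8, t=7: events B1->F, B2->F, B3->F, B4->F, B5->F, B6->F, B8->F, B9->T; outcomes B1=F, B2=F, B3=F, B4=F, B5=F, B6=F, B8=F, B9=T
input #4, c=4, t=3: events B1->F, B2->F, B3->F, B4->F, B5->T, B5->T, B5->T, B5->T, B5->T, B5->F, B6->F, B8->F, B9->F; outcomes B1=F, B2=F, B3=F, B4=F, B5=T, B5=F, B6=F, B8=F, B9=F
input #5, c=3, t=6: events B1->F, B2->F, B3->F, B4->F, B5->F, B6->F, B8->F, B9->T; outcomes B1=F, B2=F, B3=F, B4=F, B5=F, B6=F, B8=F, B9=T
input #6, c=7, t=4: events B1->F, B2->F, B3->F, B4->F, B5->T, B5->T, B5->T, B5->F, B6->F, B8->F, B9->T; outcomes B1=F, B2=F, B3=F, B4=F, B5=T, B5=F, B6=F, B8=F, B9=T
pool-wide coverage (10 outcomes): B1=F, B2=F, B3=F, B4=F, B5=T, B5=F, B6=F, B8=F, B9=T, B9=F
checked all size-1 subsets: none covers 10 outcomes (max 9/10)
at size 2, {1, 4} reaches all 10 outcomes; every lexicographically earlier size-2 subset fails
Answer: 2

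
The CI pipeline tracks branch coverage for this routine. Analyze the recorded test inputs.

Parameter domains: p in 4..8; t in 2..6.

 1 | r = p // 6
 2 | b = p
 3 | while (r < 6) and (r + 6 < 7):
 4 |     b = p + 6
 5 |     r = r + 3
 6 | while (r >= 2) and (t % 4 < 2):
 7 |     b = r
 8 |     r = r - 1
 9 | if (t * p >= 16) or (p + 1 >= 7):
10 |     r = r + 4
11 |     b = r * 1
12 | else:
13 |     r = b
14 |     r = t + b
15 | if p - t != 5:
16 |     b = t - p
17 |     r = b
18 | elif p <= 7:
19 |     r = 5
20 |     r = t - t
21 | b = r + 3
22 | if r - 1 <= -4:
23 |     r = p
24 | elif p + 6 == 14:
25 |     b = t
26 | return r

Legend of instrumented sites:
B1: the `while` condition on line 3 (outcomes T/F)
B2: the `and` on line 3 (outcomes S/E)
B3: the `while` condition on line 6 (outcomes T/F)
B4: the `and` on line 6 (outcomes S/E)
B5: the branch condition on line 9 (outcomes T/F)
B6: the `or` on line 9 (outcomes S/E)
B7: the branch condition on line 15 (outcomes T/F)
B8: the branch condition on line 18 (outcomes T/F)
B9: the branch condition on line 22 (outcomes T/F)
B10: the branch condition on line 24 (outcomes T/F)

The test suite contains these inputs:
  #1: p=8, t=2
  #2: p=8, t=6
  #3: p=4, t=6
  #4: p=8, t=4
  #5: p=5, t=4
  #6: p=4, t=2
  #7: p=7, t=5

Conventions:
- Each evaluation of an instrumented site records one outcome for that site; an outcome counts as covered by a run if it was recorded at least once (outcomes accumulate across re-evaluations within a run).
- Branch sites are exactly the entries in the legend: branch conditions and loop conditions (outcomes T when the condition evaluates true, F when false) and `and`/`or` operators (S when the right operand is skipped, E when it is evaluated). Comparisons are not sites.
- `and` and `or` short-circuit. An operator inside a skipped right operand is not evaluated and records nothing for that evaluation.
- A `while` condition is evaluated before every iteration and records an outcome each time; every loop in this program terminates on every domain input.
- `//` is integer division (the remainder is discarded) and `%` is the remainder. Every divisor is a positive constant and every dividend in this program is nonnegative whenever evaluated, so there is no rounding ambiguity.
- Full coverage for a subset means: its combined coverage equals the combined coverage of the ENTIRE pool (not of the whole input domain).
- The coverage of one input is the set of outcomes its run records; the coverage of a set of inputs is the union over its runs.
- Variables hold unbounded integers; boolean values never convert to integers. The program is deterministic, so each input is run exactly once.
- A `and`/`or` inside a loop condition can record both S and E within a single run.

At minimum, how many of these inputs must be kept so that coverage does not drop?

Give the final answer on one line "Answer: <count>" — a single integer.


input #1 (p=8, t=2): events B2->E, B1->F, B4->S, B3->F, B6->S, B5->T, B7->T, B9->T; covers B1=F, B2=E, B3=F, B4=S, B5=T, B6=S, B7=T, B9=T
input #2 (p=8, t=6): events B2->E, B1->F, B4->S, B3->F, B6->S, B5->T, B7->T, B9->F, B10->T; covers B1=F, B2=E, B3=F, B4=S, B5=T, B6=S, B7=T, B9=F, B10=T
input #3 (p=4, t=6): events B2->E, B1->T, B2->E, B1->F, B4->E, B3->F, B6->S, B5->T, B7->T, B9->F, B10->F; covers B1=T, B1=F, B2=E, B3=F, B4=E, B5=T, B6=S, B7=T, B9=F, B10=F
input #4 (p=8, t=4): events B2->E, B1->F, B4->S, B3->F, B6->S, B5->T, B7->T, B9->T; covers B1=F, B2=E, B3=F, B4=S, B5=T, B6=S, B7=T, B9=T
input #5 (p=5, t=4): events B2->E, B1->T, B2->E, B1->F, B4->E, B3->T, B4->E, B3->T, B4->S, B3->F, B6->S, B5->T, B7->T, B9->F, ...; covers B1=T, B1=F, B2=E, B3=T, B3=F, B4=S, B4=E, B5=T, B6=S, B7=T, B9=F, B10=F
input #6 (p=4, t=2): events B2->E, B1->T, B2->E, B1->F, B4->E, B3->F, B6->E, B5->F, B7->T, B9->F, B10->F; covers B1=T, B1=F, B2=E, B3=F, B4=E, B5=F, B6=E, B7=T, B9=F, B10=F
input #7 (p=7, t=5): events B2->E, B1->F, B4->S, B3->F, B6->S, B5->T, B7->T, B9->F, B10->F; covers B1=F, B2=E, B3=F, B4=S, B5=T, B6=S, B7=T, B9=F, B10=F
together the pool reaches 16 outcomes: B1=T, B1=F, B2=E, B3=T, B3=F, B4=S, B4=E, B5=T, B5=F, B6=S, B6=E, B7=T, B9=T, B9=F, B10=T, B10=F
every size-1 subset falls short of the 16 outcomes (best: 12/16)
every size-2 subset falls short of the 16 outcomes (best: 14/16)
every size-3 subset falls short of the 16 outcomes (best: 15/16)
the canonical winner is {1, 2, 5, 6}: size 4, full 16-outcome coverage, earliest index list among size-4 covers
Answer: 4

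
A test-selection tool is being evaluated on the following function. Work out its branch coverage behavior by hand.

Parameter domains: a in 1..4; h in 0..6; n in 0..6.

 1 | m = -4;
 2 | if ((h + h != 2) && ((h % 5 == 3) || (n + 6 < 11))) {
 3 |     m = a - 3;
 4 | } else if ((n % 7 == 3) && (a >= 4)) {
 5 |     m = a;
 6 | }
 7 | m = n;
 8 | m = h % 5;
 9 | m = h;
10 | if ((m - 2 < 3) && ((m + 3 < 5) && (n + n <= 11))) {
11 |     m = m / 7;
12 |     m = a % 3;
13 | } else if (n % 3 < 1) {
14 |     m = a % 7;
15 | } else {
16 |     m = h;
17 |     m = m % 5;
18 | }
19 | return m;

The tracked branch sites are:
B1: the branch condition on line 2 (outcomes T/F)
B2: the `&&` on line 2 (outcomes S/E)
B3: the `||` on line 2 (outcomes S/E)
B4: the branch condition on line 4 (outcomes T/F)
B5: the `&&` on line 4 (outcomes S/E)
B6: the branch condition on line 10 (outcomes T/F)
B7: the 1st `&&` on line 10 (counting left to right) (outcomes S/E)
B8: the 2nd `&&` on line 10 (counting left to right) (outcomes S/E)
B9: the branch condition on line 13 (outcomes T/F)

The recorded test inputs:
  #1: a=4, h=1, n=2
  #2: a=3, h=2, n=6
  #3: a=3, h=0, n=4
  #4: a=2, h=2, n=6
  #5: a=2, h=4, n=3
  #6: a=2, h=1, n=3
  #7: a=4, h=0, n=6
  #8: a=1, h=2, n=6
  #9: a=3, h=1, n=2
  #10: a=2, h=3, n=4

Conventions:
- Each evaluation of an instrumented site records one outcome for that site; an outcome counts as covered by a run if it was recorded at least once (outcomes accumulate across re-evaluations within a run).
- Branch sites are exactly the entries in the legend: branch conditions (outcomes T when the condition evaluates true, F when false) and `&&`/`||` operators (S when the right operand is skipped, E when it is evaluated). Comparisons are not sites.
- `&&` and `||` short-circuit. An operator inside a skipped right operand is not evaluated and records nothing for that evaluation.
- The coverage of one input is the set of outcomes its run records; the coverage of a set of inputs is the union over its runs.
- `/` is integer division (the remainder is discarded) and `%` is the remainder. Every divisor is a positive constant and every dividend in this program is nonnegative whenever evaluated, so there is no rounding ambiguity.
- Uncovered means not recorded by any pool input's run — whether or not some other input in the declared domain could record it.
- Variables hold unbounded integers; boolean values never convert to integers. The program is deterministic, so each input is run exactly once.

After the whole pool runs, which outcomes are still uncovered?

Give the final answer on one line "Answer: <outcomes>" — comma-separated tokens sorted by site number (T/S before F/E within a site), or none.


run #1 (a=4, h=1, n=2) runs B2->S, B1->F, B5->S, B4->F, B7->E, B8->E, B6->T; records B1=F, B2=S, B4=F, B5=S, B6=T, B7=E, B8=E
run #2 (a=3, h=2, n=6) runs B2->E, B3->E, B1->F, B5->S, B4->F, B7->E, B8->S, B6->F, B9->T; records B1=F, B2=E, B3=E, B4=F, B5=S, B6=F, B7=E, B8=S, B9=T
run #3 (a=3, h=0, n=4) runs B2->E, B3->E, B1->T, B7->E, B8->E, B6->T; records B1=T, B2=E, B3=E, B6=T, B7=E, B8=E
run #4 (a=2, h=2, n=6) runs B2->E, B3->E, B1->F, B5->S, B4->F, B7->E, B8->S, B6->F, B9->T; records B1=F, B2=E, B3=E, B4=F, B5=S, B6=F, B7=E, B8=S, B9=T
run #5 (a=2, h=4, n=3) runs B2->E, B3->E, B1->T, B7->E, B8->S, B6->F, B9->T; records B1=T, B2=E, B3=E, B6=F, B7=E, B8=S, B9=T
run #6 (a=2, h=1, n=3) runs B2->S, B1->F, B5->E, B4->F, B7->E, B8->E, B6->T; records B1=F, B2=S, B4=F, B5=E, B6=T, B7=E, B8=E
run #7 (a=4, h=0, n=6) runs B2->E, B3->E, B1->F, B5->S, B4->F, B7->E, B8->E, B6->F, B9->T; records B1=F, B2=E, B3=E, B4=F, B5=S, B6=F, B7=E, B8=E, B9=T
run #8 (a=1, h=2, n=6) runs B2->E, B3->E, B1->F, B5->S, B4->F, B7->E, B8->S, B6->F, B9->T; records B1=F, B2=E, B3=E, B4=F, B5=S, B6=F, B7=E, B8=S, B9=T
run #9 (a=3, h=1, n=2) runs B2->S, B1->F, B5->S, B4->F, B7->E, B8->E, B6->T; records B1=F, B2=S, B4=F, B5=S, B6=T, B7=E, B8=E
run #10 (a=2, h=3, n=4) runs B2->E, B3->S, B1->T, B7->E, B8->S, B6->F, B9->F; records B1=T, B2=E, B3=S, B6=F, B7=E, B8=S, B9=F
union over the pool: B1=T, B1=F, B2=S, B2=E, B3=S, B3=E, B4=F, B5=S, B5=E, B6=T, B6=F, B7=E, B8=S, B8=E, B9=T, B9=F
uncovered (2 of 18): B4=T, B7=S
Answer: B4=T, B7=S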